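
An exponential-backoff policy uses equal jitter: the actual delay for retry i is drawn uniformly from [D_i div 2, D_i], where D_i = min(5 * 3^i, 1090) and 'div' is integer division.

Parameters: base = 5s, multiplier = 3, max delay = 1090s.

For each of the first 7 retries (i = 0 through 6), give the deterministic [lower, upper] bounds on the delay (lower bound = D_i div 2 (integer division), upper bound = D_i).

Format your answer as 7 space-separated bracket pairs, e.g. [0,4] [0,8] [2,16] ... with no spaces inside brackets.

Answer: [2,5] [7,15] [22,45] [67,135] [202,405] [545,1090] [545,1090]

Derivation:
Computing bounds per retry:
  i=0: D_i=min(5*3^0,1090)=5, bounds=[2,5]
  i=1: D_i=min(5*3^1,1090)=15, bounds=[7,15]
  i=2: D_i=min(5*3^2,1090)=45, bounds=[22,45]
  i=3: D_i=min(5*3^3,1090)=135, bounds=[67,135]
  i=4: D_i=min(5*3^4,1090)=405, bounds=[202,405]
  i=5: D_i=min(5*3^5,1090)=1090, bounds=[545,1090]
  i=6: D_i=min(5*3^6,1090)=1090, bounds=[545,1090]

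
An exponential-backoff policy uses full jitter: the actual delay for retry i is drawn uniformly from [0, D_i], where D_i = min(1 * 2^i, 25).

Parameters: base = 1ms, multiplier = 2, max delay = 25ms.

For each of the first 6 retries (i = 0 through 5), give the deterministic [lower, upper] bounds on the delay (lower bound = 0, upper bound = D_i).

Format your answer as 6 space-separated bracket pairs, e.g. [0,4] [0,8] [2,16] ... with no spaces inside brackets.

Answer: [0,1] [0,2] [0,4] [0,8] [0,16] [0,25]

Derivation:
Computing bounds per retry:
  i=0: D_i=min(1*2^0,25)=1, bounds=[0,1]
  i=1: D_i=min(1*2^1,25)=2, bounds=[0,2]
  i=2: D_i=min(1*2^2,25)=4, bounds=[0,4]
  i=3: D_i=min(1*2^3,25)=8, bounds=[0,8]
  i=4: D_i=min(1*2^4,25)=16, bounds=[0,16]
  i=5: D_i=min(1*2^5,25)=25, bounds=[0,25]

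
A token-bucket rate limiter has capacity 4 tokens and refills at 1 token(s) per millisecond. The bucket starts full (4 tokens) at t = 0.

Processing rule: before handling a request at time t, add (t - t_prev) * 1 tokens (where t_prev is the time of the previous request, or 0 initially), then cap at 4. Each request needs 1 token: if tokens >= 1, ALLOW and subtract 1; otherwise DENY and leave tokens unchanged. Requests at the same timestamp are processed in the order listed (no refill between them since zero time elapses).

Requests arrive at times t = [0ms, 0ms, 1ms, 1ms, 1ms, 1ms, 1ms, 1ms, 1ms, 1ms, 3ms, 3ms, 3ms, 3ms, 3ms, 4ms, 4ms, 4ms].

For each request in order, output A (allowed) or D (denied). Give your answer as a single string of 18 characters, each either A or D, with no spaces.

Answer: AAAAADDDDDAADDDADD

Derivation:
Simulating step by step:
  req#1 t=0ms: ALLOW
  req#2 t=0ms: ALLOW
  req#3 t=1ms: ALLOW
  req#4 t=1ms: ALLOW
  req#5 t=1ms: ALLOW
  req#6 t=1ms: DENY
  req#7 t=1ms: DENY
  req#8 t=1ms: DENY
  req#9 t=1ms: DENY
  req#10 t=1ms: DENY
  req#11 t=3ms: ALLOW
  req#12 t=3ms: ALLOW
  req#13 t=3ms: DENY
  req#14 t=3ms: DENY
  req#15 t=3ms: DENY
  req#16 t=4ms: ALLOW
  req#17 t=4ms: DENY
  req#18 t=4ms: DENY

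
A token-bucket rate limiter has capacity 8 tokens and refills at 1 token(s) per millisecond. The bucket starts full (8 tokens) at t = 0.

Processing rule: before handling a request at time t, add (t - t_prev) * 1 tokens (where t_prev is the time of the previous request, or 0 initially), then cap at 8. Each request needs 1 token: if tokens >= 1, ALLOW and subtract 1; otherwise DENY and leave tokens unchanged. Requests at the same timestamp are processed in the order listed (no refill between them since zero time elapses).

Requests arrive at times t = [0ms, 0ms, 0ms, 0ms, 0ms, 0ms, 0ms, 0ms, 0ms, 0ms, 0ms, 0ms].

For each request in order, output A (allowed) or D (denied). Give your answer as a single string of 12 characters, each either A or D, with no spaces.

Answer: AAAAAAAADDDD

Derivation:
Simulating step by step:
  req#1 t=0ms: ALLOW
  req#2 t=0ms: ALLOW
  req#3 t=0ms: ALLOW
  req#4 t=0ms: ALLOW
  req#5 t=0ms: ALLOW
  req#6 t=0ms: ALLOW
  req#7 t=0ms: ALLOW
  req#8 t=0ms: ALLOW
  req#9 t=0ms: DENY
  req#10 t=0ms: DENY
  req#11 t=0ms: DENY
  req#12 t=0ms: DENY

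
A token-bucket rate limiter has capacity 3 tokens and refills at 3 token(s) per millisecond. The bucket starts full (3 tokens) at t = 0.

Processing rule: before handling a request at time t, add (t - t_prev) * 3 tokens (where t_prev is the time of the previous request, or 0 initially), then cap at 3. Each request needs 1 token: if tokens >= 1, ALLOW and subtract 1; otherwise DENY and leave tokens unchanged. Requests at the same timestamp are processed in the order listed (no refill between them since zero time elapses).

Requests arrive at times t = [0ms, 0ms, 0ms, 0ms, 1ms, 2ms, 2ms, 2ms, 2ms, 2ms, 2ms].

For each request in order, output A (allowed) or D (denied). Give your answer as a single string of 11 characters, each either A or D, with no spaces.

Answer: AAADAAAADDD

Derivation:
Simulating step by step:
  req#1 t=0ms: ALLOW
  req#2 t=0ms: ALLOW
  req#3 t=0ms: ALLOW
  req#4 t=0ms: DENY
  req#5 t=1ms: ALLOW
  req#6 t=2ms: ALLOW
  req#7 t=2ms: ALLOW
  req#8 t=2ms: ALLOW
  req#9 t=2ms: DENY
  req#10 t=2ms: DENY
  req#11 t=2ms: DENY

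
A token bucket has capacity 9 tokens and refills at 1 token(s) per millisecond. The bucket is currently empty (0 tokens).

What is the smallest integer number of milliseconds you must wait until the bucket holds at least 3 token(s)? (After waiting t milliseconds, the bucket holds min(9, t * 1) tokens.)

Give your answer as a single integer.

Answer: 3

Derivation:
Need t * 1 >= 3, so t >= 3/1.
Smallest integer t = ceil(3/1) = 3.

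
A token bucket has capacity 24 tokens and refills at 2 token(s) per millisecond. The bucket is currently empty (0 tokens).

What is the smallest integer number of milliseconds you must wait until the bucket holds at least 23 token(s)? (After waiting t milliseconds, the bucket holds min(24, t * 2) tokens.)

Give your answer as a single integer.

Need t * 2 >= 23, so t >= 23/2.
Smallest integer t = ceil(23/2) = 12.

Answer: 12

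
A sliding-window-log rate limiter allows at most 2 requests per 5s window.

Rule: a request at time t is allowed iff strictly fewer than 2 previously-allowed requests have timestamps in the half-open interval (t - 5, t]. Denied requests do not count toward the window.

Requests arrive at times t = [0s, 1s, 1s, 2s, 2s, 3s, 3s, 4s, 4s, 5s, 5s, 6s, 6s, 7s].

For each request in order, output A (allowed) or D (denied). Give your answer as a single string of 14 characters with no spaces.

Answer: AADDDDDDDADADD

Derivation:
Tracking allowed requests in the window:
  req#1 t=0s: ALLOW
  req#2 t=1s: ALLOW
  req#3 t=1s: DENY
  req#4 t=2s: DENY
  req#5 t=2s: DENY
  req#6 t=3s: DENY
  req#7 t=3s: DENY
  req#8 t=4s: DENY
  req#9 t=4s: DENY
  req#10 t=5s: ALLOW
  req#11 t=5s: DENY
  req#12 t=6s: ALLOW
  req#13 t=6s: DENY
  req#14 t=7s: DENY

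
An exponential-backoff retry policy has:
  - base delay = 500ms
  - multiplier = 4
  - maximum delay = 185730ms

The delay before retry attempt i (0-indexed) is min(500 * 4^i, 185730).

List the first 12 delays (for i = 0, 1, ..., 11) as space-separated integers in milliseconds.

Computing each delay:
  i=0: min(500*4^0, 185730) = 500
  i=1: min(500*4^1, 185730) = 2000
  i=2: min(500*4^2, 185730) = 8000
  i=3: min(500*4^3, 185730) = 32000
  i=4: min(500*4^4, 185730) = 128000
  i=5: min(500*4^5, 185730) = 185730
  i=6: min(500*4^6, 185730) = 185730
  i=7: min(500*4^7, 185730) = 185730
  i=8: min(500*4^8, 185730) = 185730
  i=9: min(500*4^9, 185730) = 185730
  i=10: min(500*4^10, 185730) = 185730
  i=11: min(500*4^11, 185730) = 185730

Answer: 500 2000 8000 32000 128000 185730 185730 185730 185730 185730 185730 185730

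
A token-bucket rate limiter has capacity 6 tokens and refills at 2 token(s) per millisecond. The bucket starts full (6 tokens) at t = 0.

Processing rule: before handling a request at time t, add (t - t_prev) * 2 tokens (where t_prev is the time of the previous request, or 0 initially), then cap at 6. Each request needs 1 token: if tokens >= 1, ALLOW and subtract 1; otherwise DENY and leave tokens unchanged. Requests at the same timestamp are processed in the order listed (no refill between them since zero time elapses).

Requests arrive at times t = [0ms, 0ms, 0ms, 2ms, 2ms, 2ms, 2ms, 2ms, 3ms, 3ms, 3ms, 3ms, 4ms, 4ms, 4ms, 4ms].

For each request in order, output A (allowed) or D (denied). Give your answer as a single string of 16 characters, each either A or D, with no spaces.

Answer: AAAAAAAAAAADAADD

Derivation:
Simulating step by step:
  req#1 t=0ms: ALLOW
  req#2 t=0ms: ALLOW
  req#3 t=0ms: ALLOW
  req#4 t=2ms: ALLOW
  req#5 t=2ms: ALLOW
  req#6 t=2ms: ALLOW
  req#7 t=2ms: ALLOW
  req#8 t=2ms: ALLOW
  req#9 t=3ms: ALLOW
  req#10 t=3ms: ALLOW
  req#11 t=3ms: ALLOW
  req#12 t=3ms: DENY
  req#13 t=4ms: ALLOW
  req#14 t=4ms: ALLOW
  req#15 t=4ms: DENY
  req#16 t=4ms: DENY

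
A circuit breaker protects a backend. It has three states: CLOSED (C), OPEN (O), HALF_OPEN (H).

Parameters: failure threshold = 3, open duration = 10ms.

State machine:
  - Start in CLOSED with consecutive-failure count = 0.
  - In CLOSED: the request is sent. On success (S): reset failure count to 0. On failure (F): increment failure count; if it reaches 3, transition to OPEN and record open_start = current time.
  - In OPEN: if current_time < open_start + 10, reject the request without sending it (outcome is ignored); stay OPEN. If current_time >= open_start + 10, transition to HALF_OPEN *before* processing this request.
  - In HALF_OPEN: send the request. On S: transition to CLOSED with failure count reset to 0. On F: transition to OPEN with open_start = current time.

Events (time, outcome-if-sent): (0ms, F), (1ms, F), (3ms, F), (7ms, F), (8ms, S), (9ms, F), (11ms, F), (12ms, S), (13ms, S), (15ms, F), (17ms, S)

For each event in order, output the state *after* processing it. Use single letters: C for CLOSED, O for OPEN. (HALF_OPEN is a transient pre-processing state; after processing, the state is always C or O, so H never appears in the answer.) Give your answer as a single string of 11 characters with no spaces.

State after each event:
  event#1 t=0ms outcome=F: state=CLOSED
  event#2 t=1ms outcome=F: state=CLOSED
  event#3 t=3ms outcome=F: state=OPEN
  event#4 t=7ms outcome=F: state=OPEN
  event#5 t=8ms outcome=S: state=OPEN
  event#6 t=9ms outcome=F: state=OPEN
  event#7 t=11ms outcome=F: state=OPEN
  event#8 t=12ms outcome=S: state=OPEN
  event#9 t=13ms outcome=S: state=CLOSED
  event#10 t=15ms outcome=F: state=CLOSED
  event#11 t=17ms outcome=S: state=CLOSED

Answer: CCOOOOOOCCC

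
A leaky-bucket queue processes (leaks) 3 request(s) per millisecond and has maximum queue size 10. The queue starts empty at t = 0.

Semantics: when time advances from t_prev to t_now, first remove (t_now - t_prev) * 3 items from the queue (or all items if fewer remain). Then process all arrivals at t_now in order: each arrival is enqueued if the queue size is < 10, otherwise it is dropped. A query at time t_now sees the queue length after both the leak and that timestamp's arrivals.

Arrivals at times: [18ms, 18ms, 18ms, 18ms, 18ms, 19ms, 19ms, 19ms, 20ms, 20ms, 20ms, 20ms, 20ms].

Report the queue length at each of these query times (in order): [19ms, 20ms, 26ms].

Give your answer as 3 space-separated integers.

Queue lengths at query times:
  query t=19ms: backlog = 5
  query t=20ms: backlog = 7
  query t=26ms: backlog = 0

Answer: 5 7 0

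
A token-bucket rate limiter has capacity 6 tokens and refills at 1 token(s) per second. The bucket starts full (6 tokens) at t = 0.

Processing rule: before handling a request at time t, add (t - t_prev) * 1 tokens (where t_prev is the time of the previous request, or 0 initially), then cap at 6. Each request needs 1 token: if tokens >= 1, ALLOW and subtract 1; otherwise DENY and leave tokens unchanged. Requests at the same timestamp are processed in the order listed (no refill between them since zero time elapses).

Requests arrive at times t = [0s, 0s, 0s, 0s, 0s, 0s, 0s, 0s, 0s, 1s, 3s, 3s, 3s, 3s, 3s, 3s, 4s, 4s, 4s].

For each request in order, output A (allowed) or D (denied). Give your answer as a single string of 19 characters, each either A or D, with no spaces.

Simulating step by step:
  req#1 t=0s: ALLOW
  req#2 t=0s: ALLOW
  req#3 t=0s: ALLOW
  req#4 t=0s: ALLOW
  req#5 t=0s: ALLOW
  req#6 t=0s: ALLOW
  req#7 t=0s: DENY
  req#8 t=0s: DENY
  req#9 t=0s: DENY
  req#10 t=1s: ALLOW
  req#11 t=3s: ALLOW
  req#12 t=3s: ALLOW
  req#13 t=3s: DENY
  req#14 t=3s: DENY
  req#15 t=3s: DENY
  req#16 t=3s: DENY
  req#17 t=4s: ALLOW
  req#18 t=4s: DENY
  req#19 t=4s: DENY

Answer: AAAAAADDDAAADDDDADD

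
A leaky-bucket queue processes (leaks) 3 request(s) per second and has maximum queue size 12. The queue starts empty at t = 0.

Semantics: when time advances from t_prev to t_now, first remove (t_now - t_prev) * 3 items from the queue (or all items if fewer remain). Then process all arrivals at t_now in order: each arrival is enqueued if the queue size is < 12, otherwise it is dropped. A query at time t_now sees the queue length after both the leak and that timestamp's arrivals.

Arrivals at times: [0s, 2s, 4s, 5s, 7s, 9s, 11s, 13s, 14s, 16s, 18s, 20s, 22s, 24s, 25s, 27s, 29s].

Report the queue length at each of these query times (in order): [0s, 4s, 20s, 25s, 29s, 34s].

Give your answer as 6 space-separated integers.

Answer: 1 1 1 1 1 0

Derivation:
Queue lengths at query times:
  query t=0s: backlog = 1
  query t=4s: backlog = 1
  query t=20s: backlog = 1
  query t=25s: backlog = 1
  query t=29s: backlog = 1
  query t=34s: backlog = 0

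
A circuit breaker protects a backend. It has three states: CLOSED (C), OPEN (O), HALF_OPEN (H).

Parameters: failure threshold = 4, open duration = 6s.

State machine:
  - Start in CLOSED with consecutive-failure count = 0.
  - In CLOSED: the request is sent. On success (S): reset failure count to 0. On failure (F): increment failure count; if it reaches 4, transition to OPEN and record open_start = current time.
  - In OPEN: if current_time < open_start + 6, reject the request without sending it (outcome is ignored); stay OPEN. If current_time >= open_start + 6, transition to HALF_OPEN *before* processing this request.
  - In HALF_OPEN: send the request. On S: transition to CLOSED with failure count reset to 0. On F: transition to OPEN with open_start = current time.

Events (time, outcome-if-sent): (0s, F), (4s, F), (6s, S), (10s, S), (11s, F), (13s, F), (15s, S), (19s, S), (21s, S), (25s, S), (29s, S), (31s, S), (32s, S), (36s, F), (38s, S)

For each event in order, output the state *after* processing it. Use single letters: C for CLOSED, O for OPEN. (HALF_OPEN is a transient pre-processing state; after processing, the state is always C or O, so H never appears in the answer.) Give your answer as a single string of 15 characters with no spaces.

State after each event:
  event#1 t=0s outcome=F: state=CLOSED
  event#2 t=4s outcome=F: state=CLOSED
  event#3 t=6s outcome=S: state=CLOSED
  event#4 t=10s outcome=S: state=CLOSED
  event#5 t=11s outcome=F: state=CLOSED
  event#6 t=13s outcome=F: state=CLOSED
  event#7 t=15s outcome=S: state=CLOSED
  event#8 t=19s outcome=S: state=CLOSED
  event#9 t=21s outcome=S: state=CLOSED
  event#10 t=25s outcome=S: state=CLOSED
  event#11 t=29s outcome=S: state=CLOSED
  event#12 t=31s outcome=S: state=CLOSED
  event#13 t=32s outcome=S: state=CLOSED
  event#14 t=36s outcome=F: state=CLOSED
  event#15 t=38s outcome=S: state=CLOSED

Answer: CCCCCCCCCCCCCCC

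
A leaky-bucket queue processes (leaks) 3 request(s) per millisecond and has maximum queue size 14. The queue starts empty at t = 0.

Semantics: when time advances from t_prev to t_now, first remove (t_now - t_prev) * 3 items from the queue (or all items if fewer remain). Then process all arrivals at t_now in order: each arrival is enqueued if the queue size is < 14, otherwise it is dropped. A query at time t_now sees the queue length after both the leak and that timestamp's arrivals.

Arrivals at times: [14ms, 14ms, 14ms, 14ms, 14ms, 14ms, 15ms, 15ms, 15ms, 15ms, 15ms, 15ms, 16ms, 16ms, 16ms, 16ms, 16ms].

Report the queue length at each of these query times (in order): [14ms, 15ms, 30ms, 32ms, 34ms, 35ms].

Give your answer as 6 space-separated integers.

Queue lengths at query times:
  query t=14ms: backlog = 6
  query t=15ms: backlog = 9
  query t=30ms: backlog = 0
  query t=32ms: backlog = 0
  query t=34ms: backlog = 0
  query t=35ms: backlog = 0

Answer: 6 9 0 0 0 0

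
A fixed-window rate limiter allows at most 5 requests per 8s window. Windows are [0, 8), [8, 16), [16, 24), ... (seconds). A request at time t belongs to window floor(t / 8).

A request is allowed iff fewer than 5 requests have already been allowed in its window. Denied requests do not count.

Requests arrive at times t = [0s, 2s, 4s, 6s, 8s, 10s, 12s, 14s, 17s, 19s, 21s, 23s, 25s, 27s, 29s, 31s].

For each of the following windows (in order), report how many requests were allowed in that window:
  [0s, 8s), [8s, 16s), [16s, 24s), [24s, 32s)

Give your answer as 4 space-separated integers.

Answer: 4 4 4 4

Derivation:
Processing requests:
  req#1 t=0s (window 0): ALLOW
  req#2 t=2s (window 0): ALLOW
  req#3 t=4s (window 0): ALLOW
  req#4 t=6s (window 0): ALLOW
  req#5 t=8s (window 1): ALLOW
  req#6 t=10s (window 1): ALLOW
  req#7 t=12s (window 1): ALLOW
  req#8 t=14s (window 1): ALLOW
  req#9 t=17s (window 2): ALLOW
  req#10 t=19s (window 2): ALLOW
  req#11 t=21s (window 2): ALLOW
  req#12 t=23s (window 2): ALLOW
  req#13 t=25s (window 3): ALLOW
  req#14 t=27s (window 3): ALLOW
  req#15 t=29s (window 3): ALLOW
  req#16 t=31s (window 3): ALLOW

Allowed counts by window: 4 4 4 4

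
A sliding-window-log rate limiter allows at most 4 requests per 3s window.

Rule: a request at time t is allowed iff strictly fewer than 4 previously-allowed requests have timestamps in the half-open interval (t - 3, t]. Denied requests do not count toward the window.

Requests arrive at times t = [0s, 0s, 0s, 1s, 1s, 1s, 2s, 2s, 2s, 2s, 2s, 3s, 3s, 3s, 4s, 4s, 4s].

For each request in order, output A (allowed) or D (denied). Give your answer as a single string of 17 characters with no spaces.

Answer: AAAADDDDDDDAAAADD

Derivation:
Tracking allowed requests in the window:
  req#1 t=0s: ALLOW
  req#2 t=0s: ALLOW
  req#3 t=0s: ALLOW
  req#4 t=1s: ALLOW
  req#5 t=1s: DENY
  req#6 t=1s: DENY
  req#7 t=2s: DENY
  req#8 t=2s: DENY
  req#9 t=2s: DENY
  req#10 t=2s: DENY
  req#11 t=2s: DENY
  req#12 t=3s: ALLOW
  req#13 t=3s: ALLOW
  req#14 t=3s: ALLOW
  req#15 t=4s: ALLOW
  req#16 t=4s: DENY
  req#17 t=4s: DENY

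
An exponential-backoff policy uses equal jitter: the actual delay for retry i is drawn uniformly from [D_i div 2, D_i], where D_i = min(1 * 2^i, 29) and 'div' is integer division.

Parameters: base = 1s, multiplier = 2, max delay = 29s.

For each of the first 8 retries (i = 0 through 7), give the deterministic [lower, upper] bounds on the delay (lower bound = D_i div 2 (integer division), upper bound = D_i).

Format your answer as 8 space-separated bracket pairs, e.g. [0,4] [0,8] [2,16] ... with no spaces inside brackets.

Computing bounds per retry:
  i=0: D_i=min(1*2^0,29)=1, bounds=[0,1]
  i=1: D_i=min(1*2^1,29)=2, bounds=[1,2]
  i=2: D_i=min(1*2^2,29)=4, bounds=[2,4]
  i=3: D_i=min(1*2^3,29)=8, bounds=[4,8]
  i=4: D_i=min(1*2^4,29)=16, bounds=[8,16]
  i=5: D_i=min(1*2^5,29)=29, bounds=[14,29]
  i=6: D_i=min(1*2^6,29)=29, bounds=[14,29]
  i=7: D_i=min(1*2^7,29)=29, bounds=[14,29]

Answer: [0,1] [1,2] [2,4] [4,8] [8,16] [14,29] [14,29] [14,29]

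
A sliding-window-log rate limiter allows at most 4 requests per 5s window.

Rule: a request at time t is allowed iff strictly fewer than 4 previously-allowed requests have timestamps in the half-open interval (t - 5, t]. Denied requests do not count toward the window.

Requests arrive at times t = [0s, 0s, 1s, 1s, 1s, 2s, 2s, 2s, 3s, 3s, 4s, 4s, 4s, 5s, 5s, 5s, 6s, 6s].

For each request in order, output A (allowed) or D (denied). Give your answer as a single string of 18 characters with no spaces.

Answer: AAAADDDDDDDDDAADAA

Derivation:
Tracking allowed requests in the window:
  req#1 t=0s: ALLOW
  req#2 t=0s: ALLOW
  req#3 t=1s: ALLOW
  req#4 t=1s: ALLOW
  req#5 t=1s: DENY
  req#6 t=2s: DENY
  req#7 t=2s: DENY
  req#8 t=2s: DENY
  req#9 t=3s: DENY
  req#10 t=3s: DENY
  req#11 t=4s: DENY
  req#12 t=4s: DENY
  req#13 t=4s: DENY
  req#14 t=5s: ALLOW
  req#15 t=5s: ALLOW
  req#16 t=5s: DENY
  req#17 t=6s: ALLOW
  req#18 t=6s: ALLOW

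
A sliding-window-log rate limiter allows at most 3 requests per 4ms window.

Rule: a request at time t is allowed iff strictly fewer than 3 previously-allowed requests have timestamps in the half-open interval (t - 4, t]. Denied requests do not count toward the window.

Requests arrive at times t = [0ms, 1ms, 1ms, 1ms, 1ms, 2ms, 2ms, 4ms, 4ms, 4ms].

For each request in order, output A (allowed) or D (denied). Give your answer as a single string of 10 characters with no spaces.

Tracking allowed requests in the window:
  req#1 t=0ms: ALLOW
  req#2 t=1ms: ALLOW
  req#3 t=1ms: ALLOW
  req#4 t=1ms: DENY
  req#5 t=1ms: DENY
  req#6 t=2ms: DENY
  req#7 t=2ms: DENY
  req#8 t=4ms: ALLOW
  req#9 t=4ms: DENY
  req#10 t=4ms: DENY

Answer: AAADDDDADD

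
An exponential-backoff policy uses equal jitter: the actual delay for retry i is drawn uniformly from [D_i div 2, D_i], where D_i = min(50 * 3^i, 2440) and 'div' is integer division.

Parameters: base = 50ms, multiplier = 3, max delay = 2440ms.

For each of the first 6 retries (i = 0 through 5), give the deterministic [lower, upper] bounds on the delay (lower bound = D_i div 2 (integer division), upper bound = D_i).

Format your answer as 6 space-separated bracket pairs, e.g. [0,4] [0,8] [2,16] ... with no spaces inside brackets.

Computing bounds per retry:
  i=0: D_i=min(50*3^0,2440)=50, bounds=[25,50]
  i=1: D_i=min(50*3^1,2440)=150, bounds=[75,150]
  i=2: D_i=min(50*3^2,2440)=450, bounds=[225,450]
  i=3: D_i=min(50*3^3,2440)=1350, bounds=[675,1350]
  i=4: D_i=min(50*3^4,2440)=2440, bounds=[1220,2440]
  i=5: D_i=min(50*3^5,2440)=2440, bounds=[1220,2440]

Answer: [25,50] [75,150] [225,450] [675,1350] [1220,2440] [1220,2440]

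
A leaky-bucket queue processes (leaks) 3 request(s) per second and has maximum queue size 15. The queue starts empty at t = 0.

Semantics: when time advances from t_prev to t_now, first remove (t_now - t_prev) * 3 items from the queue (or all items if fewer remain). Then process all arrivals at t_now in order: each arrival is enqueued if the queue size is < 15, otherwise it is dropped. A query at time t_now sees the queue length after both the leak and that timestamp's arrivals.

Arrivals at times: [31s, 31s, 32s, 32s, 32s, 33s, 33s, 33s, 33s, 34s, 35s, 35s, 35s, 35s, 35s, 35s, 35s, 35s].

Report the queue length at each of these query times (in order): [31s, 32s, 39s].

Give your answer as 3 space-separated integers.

Queue lengths at query times:
  query t=31s: backlog = 2
  query t=32s: backlog = 3
  query t=39s: backlog = 0

Answer: 2 3 0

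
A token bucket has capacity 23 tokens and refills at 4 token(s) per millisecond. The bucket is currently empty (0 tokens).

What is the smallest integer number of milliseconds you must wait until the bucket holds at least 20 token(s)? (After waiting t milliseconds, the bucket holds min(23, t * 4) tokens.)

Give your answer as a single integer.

Answer: 5

Derivation:
Need t * 4 >= 20, so t >= 20/4.
Smallest integer t = ceil(20/4) = 5.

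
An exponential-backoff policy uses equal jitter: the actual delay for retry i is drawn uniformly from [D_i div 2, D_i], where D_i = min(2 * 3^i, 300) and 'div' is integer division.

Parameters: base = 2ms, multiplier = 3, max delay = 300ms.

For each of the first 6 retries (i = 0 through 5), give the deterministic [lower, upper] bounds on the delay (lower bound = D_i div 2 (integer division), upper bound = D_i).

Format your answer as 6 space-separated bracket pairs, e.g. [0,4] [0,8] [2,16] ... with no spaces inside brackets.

Computing bounds per retry:
  i=0: D_i=min(2*3^0,300)=2, bounds=[1,2]
  i=1: D_i=min(2*3^1,300)=6, bounds=[3,6]
  i=2: D_i=min(2*3^2,300)=18, bounds=[9,18]
  i=3: D_i=min(2*3^3,300)=54, bounds=[27,54]
  i=4: D_i=min(2*3^4,300)=162, bounds=[81,162]
  i=5: D_i=min(2*3^5,300)=300, bounds=[150,300]

Answer: [1,2] [3,6] [9,18] [27,54] [81,162] [150,300]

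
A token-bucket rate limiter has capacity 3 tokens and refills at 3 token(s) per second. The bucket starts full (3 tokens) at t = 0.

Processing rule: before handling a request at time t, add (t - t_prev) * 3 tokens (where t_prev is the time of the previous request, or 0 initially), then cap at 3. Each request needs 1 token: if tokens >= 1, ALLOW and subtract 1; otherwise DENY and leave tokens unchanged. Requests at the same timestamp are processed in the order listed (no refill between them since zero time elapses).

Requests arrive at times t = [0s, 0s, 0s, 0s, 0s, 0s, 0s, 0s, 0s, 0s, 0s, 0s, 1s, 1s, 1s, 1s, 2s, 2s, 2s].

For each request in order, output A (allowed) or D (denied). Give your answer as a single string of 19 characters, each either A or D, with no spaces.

Simulating step by step:
  req#1 t=0s: ALLOW
  req#2 t=0s: ALLOW
  req#3 t=0s: ALLOW
  req#4 t=0s: DENY
  req#5 t=0s: DENY
  req#6 t=0s: DENY
  req#7 t=0s: DENY
  req#8 t=0s: DENY
  req#9 t=0s: DENY
  req#10 t=0s: DENY
  req#11 t=0s: DENY
  req#12 t=0s: DENY
  req#13 t=1s: ALLOW
  req#14 t=1s: ALLOW
  req#15 t=1s: ALLOW
  req#16 t=1s: DENY
  req#17 t=2s: ALLOW
  req#18 t=2s: ALLOW
  req#19 t=2s: ALLOW

Answer: AAADDDDDDDDDAAADAAA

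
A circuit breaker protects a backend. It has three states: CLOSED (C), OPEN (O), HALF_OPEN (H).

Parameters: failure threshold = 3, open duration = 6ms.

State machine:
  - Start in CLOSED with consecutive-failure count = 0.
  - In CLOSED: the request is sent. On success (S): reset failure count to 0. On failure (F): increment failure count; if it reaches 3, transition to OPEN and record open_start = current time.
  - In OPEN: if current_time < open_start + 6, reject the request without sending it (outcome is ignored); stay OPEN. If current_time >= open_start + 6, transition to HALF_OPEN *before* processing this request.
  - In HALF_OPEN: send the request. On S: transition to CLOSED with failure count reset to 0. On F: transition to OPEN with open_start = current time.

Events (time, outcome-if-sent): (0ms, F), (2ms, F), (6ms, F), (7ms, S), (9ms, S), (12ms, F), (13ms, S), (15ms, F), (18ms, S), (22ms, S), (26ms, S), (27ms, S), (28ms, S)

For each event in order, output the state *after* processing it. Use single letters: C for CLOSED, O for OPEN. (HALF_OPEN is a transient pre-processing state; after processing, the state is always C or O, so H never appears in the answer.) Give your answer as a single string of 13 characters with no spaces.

State after each event:
  event#1 t=0ms outcome=F: state=CLOSED
  event#2 t=2ms outcome=F: state=CLOSED
  event#3 t=6ms outcome=F: state=OPEN
  event#4 t=7ms outcome=S: state=OPEN
  event#5 t=9ms outcome=S: state=OPEN
  event#6 t=12ms outcome=F: state=OPEN
  event#7 t=13ms outcome=S: state=OPEN
  event#8 t=15ms outcome=F: state=OPEN
  event#9 t=18ms outcome=S: state=CLOSED
  event#10 t=22ms outcome=S: state=CLOSED
  event#11 t=26ms outcome=S: state=CLOSED
  event#12 t=27ms outcome=S: state=CLOSED
  event#13 t=28ms outcome=S: state=CLOSED

Answer: CCOOOOOOCCCCC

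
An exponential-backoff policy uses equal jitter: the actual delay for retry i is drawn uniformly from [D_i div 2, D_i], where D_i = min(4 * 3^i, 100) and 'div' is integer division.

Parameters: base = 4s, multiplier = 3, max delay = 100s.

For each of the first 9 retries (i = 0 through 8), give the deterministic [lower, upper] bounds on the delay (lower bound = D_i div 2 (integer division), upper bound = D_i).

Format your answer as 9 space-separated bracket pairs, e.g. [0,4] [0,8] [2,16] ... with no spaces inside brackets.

Computing bounds per retry:
  i=0: D_i=min(4*3^0,100)=4, bounds=[2,4]
  i=1: D_i=min(4*3^1,100)=12, bounds=[6,12]
  i=2: D_i=min(4*3^2,100)=36, bounds=[18,36]
  i=3: D_i=min(4*3^3,100)=100, bounds=[50,100]
  i=4: D_i=min(4*3^4,100)=100, bounds=[50,100]
  i=5: D_i=min(4*3^5,100)=100, bounds=[50,100]
  i=6: D_i=min(4*3^6,100)=100, bounds=[50,100]
  i=7: D_i=min(4*3^7,100)=100, bounds=[50,100]
  i=8: D_i=min(4*3^8,100)=100, bounds=[50,100]

Answer: [2,4] [6,12] [18,36] [50,100] [50,100] [50,100] [50,100] [50,100] [50,100]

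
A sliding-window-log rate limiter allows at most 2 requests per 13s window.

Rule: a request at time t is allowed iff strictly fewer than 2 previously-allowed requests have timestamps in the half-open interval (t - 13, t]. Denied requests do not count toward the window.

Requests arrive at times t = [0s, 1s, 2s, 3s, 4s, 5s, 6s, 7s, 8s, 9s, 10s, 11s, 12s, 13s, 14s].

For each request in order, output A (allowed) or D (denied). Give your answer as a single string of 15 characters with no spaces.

Answer: AADDDDDDDDDDDAA

Derivation:
Tracking allowed requests in the window:
  req#1 t=0s: ALLOW
  req#2 t=1s: ALLOW
  req#3 t=2s: DENY
  req#4 t=3s: DENY
  req#5 t=4s: DENY
  req#6 t=5s: DENY
  req#7 t=6s: DENY
  req#8 t=7s: DENY
  req#9 t=8s: DENY
  req#10 t=9s: DENY
  req#11 t=10s: DENY
  req#12 t=11s: DENY
  req#13 t=12s: DENY
  req#14 t=13s: ALLOW
  req#15 t=14s: ALLOW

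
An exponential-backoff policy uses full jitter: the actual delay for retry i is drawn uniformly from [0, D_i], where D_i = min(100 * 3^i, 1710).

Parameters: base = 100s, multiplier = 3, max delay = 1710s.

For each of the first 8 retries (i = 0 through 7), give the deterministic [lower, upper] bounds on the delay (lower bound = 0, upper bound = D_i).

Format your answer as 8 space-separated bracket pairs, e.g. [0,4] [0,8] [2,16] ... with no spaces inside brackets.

Answer: [0,100] [0,300] [0,900] [0,1710] [0,1710] [0,1710] [0,1710] [0,1710]

Derivation:
Computing bounds per retry:
  i=0: D_i=min(100*3^0,1710)=100, bounds=[0,100]
  i=1: D_i=min(100*3^1,1710)=300, bounds=[0,300]
  i=2: D_i=min(100*3^2,1710)=900, bounds=[0,900]
  i=3: D_i=min(100*3^3,1710)=1710, bounds=[0,1710]
  i=4: D_i=min(100*3^4,1710)=1710, bounds=[0,1710]
  i=5: D_i=min(100*3^5,1710)=1710, bounds=[0,1710]
  i=6: D_i=min(100*3^6,1710)=1710, bounds=[0,1710]
  i=7: D_i=min(100*3^7,1710)=1710, bounds=[0,1710]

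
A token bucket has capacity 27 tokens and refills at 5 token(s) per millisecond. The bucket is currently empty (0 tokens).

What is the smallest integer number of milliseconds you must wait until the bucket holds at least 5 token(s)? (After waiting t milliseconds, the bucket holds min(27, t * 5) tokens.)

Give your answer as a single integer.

Need t * 5 >= 5, so t >= 5/5.
Smallest integer t = ceil(5/5) = 1.

Answer: 1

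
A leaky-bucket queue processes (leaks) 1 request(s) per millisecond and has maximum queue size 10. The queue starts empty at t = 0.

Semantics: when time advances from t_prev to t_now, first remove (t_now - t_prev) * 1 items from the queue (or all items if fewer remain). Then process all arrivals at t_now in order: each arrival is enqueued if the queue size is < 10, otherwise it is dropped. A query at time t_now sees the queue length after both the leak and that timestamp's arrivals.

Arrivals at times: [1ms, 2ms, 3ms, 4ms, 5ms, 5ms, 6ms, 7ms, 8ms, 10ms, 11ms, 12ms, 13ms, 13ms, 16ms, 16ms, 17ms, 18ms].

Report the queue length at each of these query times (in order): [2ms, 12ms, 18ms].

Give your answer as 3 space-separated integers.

Queue lengths at query times:
  query t=2ms: backlog = 1
  query t=12ms: backlog = 1
  query t=18ms: backlog = 2

Answer: 1 1 2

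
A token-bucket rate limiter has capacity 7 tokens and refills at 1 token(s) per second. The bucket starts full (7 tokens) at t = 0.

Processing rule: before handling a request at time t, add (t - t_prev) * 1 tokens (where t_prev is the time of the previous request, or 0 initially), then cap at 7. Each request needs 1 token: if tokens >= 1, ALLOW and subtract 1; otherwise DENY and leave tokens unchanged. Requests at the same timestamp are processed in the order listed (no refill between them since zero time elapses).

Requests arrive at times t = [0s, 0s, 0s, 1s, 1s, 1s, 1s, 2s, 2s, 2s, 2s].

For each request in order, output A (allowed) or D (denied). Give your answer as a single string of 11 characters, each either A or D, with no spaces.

Answer: AAAAAAAAADD

Derivation:
Simulating step by step:
  req#1 t=0s: ALLOW
  req#2 t=0s: ALLOW
  req#3 t=0s: ALLOW
  req#4 t=1s: ALLOW
  req#5 t=1s: ALLOW
  req#6 t=1s: ALLOW
  req#7 t=1s: ALLOW
  req#8 t=2s: ALLOW
  req#9 t=2s: ALLOW
  req#10 t=2s: DENY
  req#11 t=2s: DENY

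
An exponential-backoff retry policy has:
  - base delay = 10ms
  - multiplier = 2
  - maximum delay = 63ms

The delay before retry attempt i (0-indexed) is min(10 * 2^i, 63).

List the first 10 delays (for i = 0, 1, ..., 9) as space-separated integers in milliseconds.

Computing each delay:
  i=0: min(10*2^0, 63) = 10
  i=1: min(10*2^1, 63) = 20
  i=2: min(10*2^2, 63) = 40
  i=3: min(10*2^3, 63) = 63
  i=4: min(10*2^4, 63) = 63
  i=5: min(10*2^5, 63) = 63
  i=6: min(10*2^6, 63) = 63
  i=7: min(10*2^7, 63) = 63
  i=8: min(10*2^8, 63) = 63
  i=9: min(10*2^9, 63) = 63

Answer: 10 20 40 63 63 63 63 63 63 63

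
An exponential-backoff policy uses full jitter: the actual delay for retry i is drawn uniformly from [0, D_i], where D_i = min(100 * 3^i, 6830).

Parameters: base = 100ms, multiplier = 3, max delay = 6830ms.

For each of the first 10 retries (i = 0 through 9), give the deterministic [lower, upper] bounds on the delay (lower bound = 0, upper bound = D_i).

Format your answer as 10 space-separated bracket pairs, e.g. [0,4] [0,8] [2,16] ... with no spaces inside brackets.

Answer: [0,100] [0,300] [0,900] [0,2700] [0,6830] [0,6830] [0,6830] [0,6830] [0,6830] [0,6830]

Derivation:
Computing bounds per retry:
  i=0: D_i=min(100*3^0,6830)=100, bounds=[0,100]
  i=1: D_i=min(100*3^1,6830)=300, bounds=[0,300]
  i=2: D_i=min(100*3^2,6830)=900, bounds=[0,900]
  i=3: D_i=min(100*3^3,6830)=2700, bounds=[0,2700]
  i=4: D_i=min(100*3^4,6830)=6830, bounds=[0,6830]
  i=5: D_i=min(100*3^5,6830)=6830, bounds=[0,6830]
  i=6: D_i=min(100*3^6,6830)=6830, bounds=[0,6830]
  i=7: D_i=min(100*3^7,6830)=6830, bounds=[0,6830]
  i=8: D_i=min(100*3^8,6830)=6830, bounds=[0,6830]
  i=9: D_i=min(100*3^9,6830)=6830, bounds=[0,6830]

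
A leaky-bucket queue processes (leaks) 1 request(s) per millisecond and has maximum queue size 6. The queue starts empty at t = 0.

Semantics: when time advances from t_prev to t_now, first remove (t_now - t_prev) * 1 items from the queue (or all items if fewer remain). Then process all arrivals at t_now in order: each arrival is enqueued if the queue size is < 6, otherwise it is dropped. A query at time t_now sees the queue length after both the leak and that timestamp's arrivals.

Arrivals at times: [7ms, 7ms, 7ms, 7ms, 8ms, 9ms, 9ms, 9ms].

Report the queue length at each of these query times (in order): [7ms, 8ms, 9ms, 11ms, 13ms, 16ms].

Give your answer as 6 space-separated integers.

Queue lengths at query times:
  query t=7ms: backlog = 4
  query t=8ms: backlog = 4
  query t=9ms: backlog = 6
  query t=11ms: backlog = 4
  query t=13ms: backlog = 2
  query t=16ms: backlog = 0

Answer: 4 4 6 4 2 0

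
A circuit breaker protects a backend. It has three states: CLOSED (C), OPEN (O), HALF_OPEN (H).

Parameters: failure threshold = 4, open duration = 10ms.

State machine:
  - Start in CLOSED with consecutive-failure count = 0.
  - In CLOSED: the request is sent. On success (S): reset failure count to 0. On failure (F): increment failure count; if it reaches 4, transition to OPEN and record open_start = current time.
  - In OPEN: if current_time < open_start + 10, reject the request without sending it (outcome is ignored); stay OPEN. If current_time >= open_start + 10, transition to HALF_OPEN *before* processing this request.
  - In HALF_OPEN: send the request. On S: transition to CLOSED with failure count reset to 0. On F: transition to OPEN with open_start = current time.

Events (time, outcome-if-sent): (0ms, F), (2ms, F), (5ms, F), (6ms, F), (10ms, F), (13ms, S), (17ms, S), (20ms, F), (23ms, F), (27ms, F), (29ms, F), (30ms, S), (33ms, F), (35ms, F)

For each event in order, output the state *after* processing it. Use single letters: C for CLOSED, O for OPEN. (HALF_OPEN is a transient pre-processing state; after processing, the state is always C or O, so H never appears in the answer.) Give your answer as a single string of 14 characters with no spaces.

State after each event:
  event#1 t=0ms outcome=F: state=CLOSED
  event#2 t=2ms outcome=F: state=CLOSED
  event#3 t=5ms outcome=F: state=CLOSED
  event#4 t=6ms outcome=F: state=OPEN
  event#5 t=10ms outcome=F: state=OPEN
  event#6 t=13ms outcome=S: state=OPEN
  event#7 t=17ms outcome=S: state=CLOSED
  event#8 t=20ms outcome=F: state=CLOSED
  event#9 t=23ms outcome=F: state=CLOSED
  event#10 t=27ms outcome=F: state=CLOSED
  event#11 t=29ms outcome=F: state=OPEN
  event#12 t=30ms outcome=S: state=OPEN
  event#13 t=33ms outcome=F: state=OPEN
  event#14 t=35ms outcome=F: state=OPEN

Answer: CCCOOOCCCCOOOO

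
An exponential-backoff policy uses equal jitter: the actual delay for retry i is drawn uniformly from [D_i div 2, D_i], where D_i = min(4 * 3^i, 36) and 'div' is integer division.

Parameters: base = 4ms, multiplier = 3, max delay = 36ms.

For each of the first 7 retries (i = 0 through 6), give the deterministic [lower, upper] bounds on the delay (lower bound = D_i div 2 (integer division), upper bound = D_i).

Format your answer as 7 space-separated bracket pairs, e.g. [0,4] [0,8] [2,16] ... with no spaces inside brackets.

Computing bounds per retry:
  i=0: D_i=min(4*3^0,36)=4, bounds=[2,4]
  i=1: D_i=min(4*3^1,36)=12, bounds=[6,12]
  i=2: D_i=min(4*3^2,36)=36, bounds=[18,36]
  i=3: D_i=min(4*3^3,36)=36, bounds=[18,36]
  i=4: D_i=min(4*3^4,36)=36, bounds=[18,36]
  i=5: D_i=min(4*3^5,36)=36, bounds=[18,36]
  i=6: D_i=min(4*3^6,36)=36, bounds=[18,36]

Answer: [2,4] [6,12] [18,36] [18,36] [18,36] [18,36] [18,36]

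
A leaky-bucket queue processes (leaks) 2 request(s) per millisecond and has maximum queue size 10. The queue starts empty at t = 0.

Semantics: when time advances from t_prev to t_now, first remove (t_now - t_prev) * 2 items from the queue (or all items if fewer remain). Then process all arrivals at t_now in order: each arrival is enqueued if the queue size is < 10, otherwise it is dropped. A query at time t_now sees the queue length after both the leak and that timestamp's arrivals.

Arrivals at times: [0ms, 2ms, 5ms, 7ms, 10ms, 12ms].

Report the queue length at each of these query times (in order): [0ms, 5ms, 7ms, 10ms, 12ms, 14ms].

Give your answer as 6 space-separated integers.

Answer: 1 1 1 1 1 0

Derivation:
Queue lengths at query times:
  query t=0ms: backlog = 1
  query t=5ms: backlog = 1
  query t=7ms: backlog = 1
  query t=10ms: backlog = 1
  query t=12ms: backlog = 1
  query t=14ms: backlog = 0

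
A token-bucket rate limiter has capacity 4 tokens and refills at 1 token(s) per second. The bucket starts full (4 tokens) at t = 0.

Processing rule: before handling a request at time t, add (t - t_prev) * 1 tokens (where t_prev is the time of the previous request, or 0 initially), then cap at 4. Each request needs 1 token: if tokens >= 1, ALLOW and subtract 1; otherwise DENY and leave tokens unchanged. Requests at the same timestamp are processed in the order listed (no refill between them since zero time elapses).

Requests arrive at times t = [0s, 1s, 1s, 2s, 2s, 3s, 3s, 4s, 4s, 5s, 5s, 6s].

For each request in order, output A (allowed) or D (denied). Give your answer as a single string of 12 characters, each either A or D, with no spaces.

Answer: AAAAAAAADADA

Derivation:
Simulating step by step:
  req#1 t=0s: ALLOW
  req#2 t=1s: ALLOW
  req#3 t=1s: ALLOW
  req#4 t=2s: ALLOW
  req#5 t=2s: ALLOW
  req#6 t=3s: ALLOW
  req#7 t=3s: ALLOW
  req#8 t=4s: ALLOW
  req#9 t=4s: DENY
  req#10 t=5s: ALLOW
  req#11 t=5s: DENY
  req#12 t=6s: ALLOW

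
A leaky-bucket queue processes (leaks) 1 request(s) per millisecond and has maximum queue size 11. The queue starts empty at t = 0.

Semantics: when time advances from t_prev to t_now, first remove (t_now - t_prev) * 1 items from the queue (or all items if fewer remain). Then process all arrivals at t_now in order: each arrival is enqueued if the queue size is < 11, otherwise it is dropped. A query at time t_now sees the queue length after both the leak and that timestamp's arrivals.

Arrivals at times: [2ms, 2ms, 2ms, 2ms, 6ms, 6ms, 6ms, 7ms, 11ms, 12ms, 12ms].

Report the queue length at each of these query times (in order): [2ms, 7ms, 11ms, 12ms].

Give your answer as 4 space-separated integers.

Queue lengths at query times:
  query t=2ms: backlog = 4
  query t=7ms: backlog = 3
  query t=11ms: backlog = 1
  query t=12ms: backlog = 2

Answer: 4 3 1 2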